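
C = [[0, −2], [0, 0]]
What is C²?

C is strictly triangular, hence nilpotent: C² = 0, so C² = 0.

[[0, 0], [0, 0]]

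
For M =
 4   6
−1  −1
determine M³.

tr M = 3 and det M = 2, so the characteristic polynomial is λ² − (3)λ + (2) with roots 1 and 2.
Eigenvectors give P = [[−2, 3], [1, −1]] with P⁻¹ = [[1, 3], [1, 2]], and M = P·diag(1, 2)·P⁻¹.
Then M³ = P·diag(1, 8)·P⁻¹ = [[−2, 24], [1, −8]] · [[1, 3], [1, 2]] = [[22, 42], [−7, −13]].

[[22, 42], [−7, −13]]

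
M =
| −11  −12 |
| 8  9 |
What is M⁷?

tr M = −2 and det M = −3, so the characteristic polynomial is λ² − (−2)λ + (−3) with roots 1 and −3.
Eigenvectors give P = [[−1, 3], [1, −2]] with P⁻¹ = [[2, 3], [1, 1]], and M = P·diag(1, −3)·P⁻¹.
Then M⁷ = P·diag(1, −2187)·P⁻¹ = [[−1, −6561], [1, 4374]] · [[2, 3], [1, 1]] = [[−6563, −6564], [4376, 4377]].

[[−6563, −6564], [4376, 4377]]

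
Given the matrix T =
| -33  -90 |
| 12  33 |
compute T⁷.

tr T = 0 and det T = -9, so the characteristic polynomial is λ² − (0)λ + (-9) with roots 3 and -3.
Eigenvectors give P = [[-5, -3], [2, 1]] with P⁻¹ = [[1, 3], [-2, -5]], and T = P·diag(3, -3)·P⁻¹.
Then T⁷ = P·diag(2187, -2187)·P⁻¹ = [[-10935, 6561], [4374, -2187]] · [[1, 3], [-2, -5]] = [[-24057, -65610], [8748, 24057]].

[[-24057, -65610], [8748, 24057]]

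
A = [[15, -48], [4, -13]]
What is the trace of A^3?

tr A = 2 and det A = -3, so the characteristic polynomial is λ² − (2)λ + (-3) with roots 3 and -1.
Eigenvectors give P = [[-4, 3], [-1, 1]] with P⁻¹ = [[-1, 3], [-1, 4]], and A = P·diag(3, -1)·P⁻¹.
Then A^3 = P·diag(27, -1)·P⁻¹ = [[-108, -3], [-27, -1]] · [[-1, 3], [-1, 4]] = [[111, -336], [28, -85]].

26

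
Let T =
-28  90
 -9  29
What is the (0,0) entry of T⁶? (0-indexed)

tr T = 1 and det T = -2, so the characteristic polynomial is λ² − (1)λ + (-2) with roots -1 and 2.
Eigenvectors give P = [[10, 3], [3, 1]] with P⁻¹ = [[1, -3], [-3, 10]], and T = P·diag(-1, 2)·P⁻¹.
Then T⁶ = P·diag(1, 64)·P⁻¹ = [[10, 192], [3, 64]] · [[1, -3], [-3, 10]] = [[-566, 1890], [-189, 631]].

-566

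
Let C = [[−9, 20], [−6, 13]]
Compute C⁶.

[[−3639, 7280], [−2184, 4369]]

tr C = 4 and det C = 3, so the characteristic polynomial is λ² − (4)λ + (3) with roots 1 and 3.
Eigenvectors give P = [[−2, 5], [−1, 3]] with P⁻¹ = [[−3, 5], [−1, 2]], and C = P·diag(1, 3)·P⁻¹.
Then C⁶ = P·diag(1, 729)·P⁻¹ = [[−2, 3645], [−1, 2187]] · [[−3, 5], [−1, 2]] = [[−3639, 7280], [−2184, 4369]].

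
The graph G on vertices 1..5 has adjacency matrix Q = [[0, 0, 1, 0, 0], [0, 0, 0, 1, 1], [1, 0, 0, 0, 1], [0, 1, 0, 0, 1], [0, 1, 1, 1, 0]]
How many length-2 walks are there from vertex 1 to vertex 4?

0

The number of length-2 walks from vertex 1 to vertex 4 is entry (1,4) of Q², where Q is the adjacency matrix.
Q² = [[1, 0, 0, 0, 1], [0, 2, 1, 1, 1], [0, 1, 2, 1, 0], [0, 1, 1, 2, 1], [1, 1, 0, 1, 3]]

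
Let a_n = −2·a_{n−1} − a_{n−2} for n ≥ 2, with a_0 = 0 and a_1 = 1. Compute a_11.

11

With companion matrix C = [[−2, −1], [1, 0]], [a_n, a_{n−1}]ᵀ = C·[a_{n−1}, a_{n−2}]ᵀ, so [a_11, a_10]ᵀ = C¹⁰·[a_1, a_0]ᵀ.
C¹⁰ = [[11, 10], [−10, −9]], giving [a_11, a_10]ᵀ = [[11], [−10]].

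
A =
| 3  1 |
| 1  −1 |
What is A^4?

A^2 = [[10, 2], [2, 2]]
A^3 = [[32, 8], [8, 0]]
A^4 = [[104, 24], [24, 8]]

[[104, 24], [24, 8]]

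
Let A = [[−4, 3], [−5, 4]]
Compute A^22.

[[1, 0], [0, 1]]

A² = I (check: tr A = 0 and det A = −1), so A^22 = I since 22 is even.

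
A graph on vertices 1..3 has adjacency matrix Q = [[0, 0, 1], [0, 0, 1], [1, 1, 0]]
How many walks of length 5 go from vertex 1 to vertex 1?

The number of length-5 walks from vertex 1 to vertex 1 is entry (1,1) of Q⁵, where Q is the adjacency matrix.
Q² = [[1, 1, 0], [1, 1, 0], [0, 0, 2]]
Q³ = [[0, 0, 2], [0, 0, 2], [2, 2, 0]]
Q⁴ = [[2, 2, 0], [2, 2, 0], [0, 0, 4]]
Q⁵ = [[0, 0, 4], [0, 0, 4], [4, 4, 0]]

0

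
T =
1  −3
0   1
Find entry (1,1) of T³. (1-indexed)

1

T = I + N where N = [[0, −3], [0, 0]] is strictly upper-triangular, so N² = 0.
(I + N)³ = I + 3·N = [[1, −9], [0, 1]].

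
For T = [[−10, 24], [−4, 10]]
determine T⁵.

tr T = 0 and det T = −4, so the characteristic polynomial is λ² − (0)λ + (−4) with roots 2 and −2.
Eigenvectors give P = [[−2, 3], [−1, 1]] with P⁻¹ = [[1, −3], [1, −2]], and T = P·diag(2, −2)·P⁻¹.
Then T⁵ = P·diag(32, −32)·P⁻¹ = [[−64, −96], [−32, −32]] · [[1, −3], [1, −2]] = [[−160, 384], [−64, 160]].

[[−160, 384], [−64, 160]]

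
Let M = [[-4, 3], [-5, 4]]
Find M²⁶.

[[1, 0], [0, 1]]

M² = I (check: tr M = 0 and det M = -1), so M²⁶ = I since 26 is even.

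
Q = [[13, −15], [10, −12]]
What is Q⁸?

tr Q = 1 and det Q = −6, so the characteristic polynomial is λ² − (1)λ + (−6) with roots 3 and −2.
Eigenvectors give P = [[−3, −1], [−2, −1]] with P⁻¹ = [[−1, 1], [2, −3]], and Q = P·diag(3, −2)·P⁻¹.
Then Q⁸ = P·diag(6561, 256)·P⁻¹ = [[−19683, −256], [−13122, −256]] · [[−1, 1], [2, −3]] = [[19171, −18915], [12610, −12354]].

[[19171, −18915], [12610, −12354]]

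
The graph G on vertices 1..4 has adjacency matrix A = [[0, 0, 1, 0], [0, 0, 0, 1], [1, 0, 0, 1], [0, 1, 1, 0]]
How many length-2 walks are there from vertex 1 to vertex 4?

The number of length-2 walks from vertex 1 to vertex 4 is entry (1,4) of A², where A is the adjacency matrix.
A² = [[1, 0, 0, 1], [0, 1, 1, 0], [0, 1, 2, 0], [1, 0, 0, 2]]

1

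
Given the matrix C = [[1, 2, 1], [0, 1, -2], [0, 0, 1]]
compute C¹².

[[1, 24, -252], [0, 1, -24], [0, 0, 1]]

C = I + N where N = [[0, 2, 1], [0, 0, -2], [0, 0, 0]] is strictly upper-triangular, so N³ = 0.
(I + N)¹² = I + 12·N + 66·N² = [[1, 24, -252], [0, 1, -24], [0, 0, 1]].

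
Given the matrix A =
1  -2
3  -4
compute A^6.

[[-125, 126], [-189, 190]]

tr A = -3 and det A = 2, so the characteristic polynomial is λ² − (-3)λ + (2) with roots -1 and -2.
Eigenvectors give P = [[1, -2], [1, -3]] with P⁻¹ = [[3, -2], [1, -1]], and A = P·diag(-1, -2)·P⁻¹.
Then A^6 = P·diag(1, 64)·P⁻¹ = [[1, -128], [1, -192]] · [[3, -2], [1, -1]] = [[-125, 126], [-189, 190]].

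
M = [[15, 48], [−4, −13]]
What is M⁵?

[[975, 2928], [−244, −733]]

tr M = 2 and det M = −3, so the characteristic polynomial is λ² − (2)λ + (−3) with roots 3 and −1.
Eigenvectors give P = [[4, −3], [−1, 1]] with P⁻¹ = [[1, 3], [1, 4]], and M = P·diag(3, −1)·P⁻¹.
Then M⁵ = P·diag(243, −1)·P⁻¹ = [[972, 3], [−243, −1]] · [[1, 3], [1, 4]] = [[975, 2928], [−244, −733]].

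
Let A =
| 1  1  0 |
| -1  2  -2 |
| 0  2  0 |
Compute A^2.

[[0, 3, -2], [-3, -1, -4], [-2, 4, -4]]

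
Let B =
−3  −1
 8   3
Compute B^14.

B² = I (check: tr B = 0 and det B = −1), so B^14 = I since 14 is even.

[[1, 0], [0, 1]]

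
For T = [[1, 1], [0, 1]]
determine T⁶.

[[1, 6], [0, 1]]

T = I + N where N = [[0, 1], [0, 0]] is strictly upper-triangular, so N² = 0.
(I + N)⁶ = I + 6·N = [[1, 6], [0, 1]].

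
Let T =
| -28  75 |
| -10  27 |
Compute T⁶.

[[4054, -9975], [1330, -3261]]

tr T = -1 and det T = -6, so the characteristic polynomial is λ² − (-1)λ + (-6) with roots -3 and 2.
Eigenvectors give P = [[3, -5], [1, -2]] with P⁻¹ = [[2, -5], [1, -3]], and T = P·diag(-3, 2)·P⁻¹.
Then T⁶ = P·diag(729, 64)·P⁻¹ = [[2187, -320], [729, -128]] · [[2, -5], [1, -3]] = [[4054, -9975], [1330, -3261]].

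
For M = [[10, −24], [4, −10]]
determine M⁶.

[[64, 0], [0, 64]]

tr M = 0 and det M = −4, so the characteristic polynomial is λ² − (0)λ + (−4) with roots −2 and 2.
Eigenvectors give P = [[2, 3], [1, 1]] with P⁻¹ = [[−1, 3], [1, −2]], and M = P·diag(−2, 2)·P⁻¹.
Then M⁶ = P·diag(64, 64)·P⁻¹ = [[128, 192], [64, 64]] · [[−1, 3], [1, −2]] = [[64, 0], [0, 64]].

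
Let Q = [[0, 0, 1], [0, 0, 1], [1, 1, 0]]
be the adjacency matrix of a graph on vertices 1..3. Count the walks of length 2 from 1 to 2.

1

The number of length-2 walks from vertex 1 to vertex 2 is entry (1,2) of Q², where Q is the adjacency matrix.
Q² = [[1, 1, 0], [1, 1, 0], [0, 0, 2]]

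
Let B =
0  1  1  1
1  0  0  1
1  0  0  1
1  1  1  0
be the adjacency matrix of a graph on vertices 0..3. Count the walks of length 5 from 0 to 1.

The number of length-5 walks from vertex 0 to vertex 1 is entry (0,1) of B⁵, where B is the adjacency matrix.
B² = [[3, 1, 1, 2], [1, 2, 2, 1], [1, 2, 2, 1], [2, 1, 1, 3]]
B³ = [[4, 5, 5, 5], [5, 2, 2, 5], [5, 2, 2, 5], [5, 5, 5, 4]]
B⁴ = [[15, 9, 9, 14], [9, 10, 10, 9], [9, 10, 10, 9], [14, 9, 9, 15]]
B⁵ = [[32, 29, 29, 33], [29, 18, 18, 29], [29, 18, 18, 29], [33, 29, 29, 32]]

29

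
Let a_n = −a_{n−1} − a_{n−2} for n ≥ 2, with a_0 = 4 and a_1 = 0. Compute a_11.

With companion matrix B = [[−1, −1], [1, 0]], [a_n, a_{n−1}]ᵀ = B·[a_{n−1}, a_{n−2}]ᵀ, so [a_11, a_10]ᵀ = B¹⁰·[a_1, a_0]ᵀ.
B¹⁰ = [[−1, −1], [1, 0]], giving [a_11, a_10]ᵀ = [[−4], [0]].

−4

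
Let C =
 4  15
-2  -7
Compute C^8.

tr C = -3 and det C = 2, so the characteristic polynomial is λ² − (-3)λ + (2) with roots -1 and -2.
Eigenvectors give P = [[-3, -5], [1, 2]] with P⁻¹ = [[-2, -5], [1, 3]], and C = P·diag(-1, -2)·P⁻¹.
Then C^8 = P·diag(1, 256)·P⁻¹ = [[-3, -1280], [1, 512]] · [[-2, -5], [1, 3]] = [[-1274, -3825], [510, 1531]].

[[-1274, -3825], [510, 1531]]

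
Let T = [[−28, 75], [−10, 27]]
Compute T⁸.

tr T = −1 and det T = −6, so the characteristic polynomial is λ² − (−1)λ + (−6) with roots 2 and −3.
Eigenvectors give P = [[−5, 3], [−2, 1]] with P⁻¹ = [[1, −3], [2, −5]], and T = P·diag(2, −3)·P⁻¹.
Then T⁸ = P·diag(256, 6561)·P⁻¹ = [[−1280, 19683], [−512, 6561]] · [[1, −3], [2, −5]] = [[38086, −94575], [12610, −31269]].

[[38086, −94575], [12610, −31269]]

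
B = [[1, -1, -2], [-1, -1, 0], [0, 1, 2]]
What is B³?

B² = [[2, -2, -6], [0, 2, 2], [-1, 1, 4]]
B³ = [[4, -6, -16], [-2, 0, 4], [-2, 4, 10]]

[[4, -6, -16], [-2, 0, 4], [-2, 4, 10]]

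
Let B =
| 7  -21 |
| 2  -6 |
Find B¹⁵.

B² = B (a projection; rank 1, trace 1), so B¹⁵ = B.

[[7, -21], [2, -6]]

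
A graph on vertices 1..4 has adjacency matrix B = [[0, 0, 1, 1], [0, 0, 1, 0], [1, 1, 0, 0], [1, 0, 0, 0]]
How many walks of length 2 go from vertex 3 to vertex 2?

0

The number of length-2 walks from vertex 3 to vertex 2 is entry (3,2) of B², where B is the adjacency matrix.
B² = [[2, 1, 0, 0], [1, 1, 0, 0], [0, 0, 2, 1], [0, 0, 1, 1]]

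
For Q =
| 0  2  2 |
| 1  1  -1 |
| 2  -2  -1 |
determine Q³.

Q² = [[6, -2, -4], [-1, 5, 2], [-4, 4, 7]]
Q³ = [[-10, 18, 18], [9, -1, -9], [18, -18, -19]]

[[-10, 18, 18], [9, -1, -9], [18, -18, -19]]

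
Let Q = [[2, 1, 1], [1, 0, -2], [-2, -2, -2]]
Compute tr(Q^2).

14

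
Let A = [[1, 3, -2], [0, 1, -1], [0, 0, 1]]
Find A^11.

A = I + N where N = [[0, 3, -2], [0, 0, -1], [0, 0, 0]] is strictly upper-triangular, so N^3 = 0.
(I + N)^11 = I + 11·N + 55·N^2 = [[1, 33, -187], [0, 1, -11], [0, 0, 1]].

[[1, 33, -187], [0, 1, -11], [0, 0, 1]]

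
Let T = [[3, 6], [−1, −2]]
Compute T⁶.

T² = T (a projection; rank 1, trace 1), so T⁶ = T.

[[3, 6], [−1, −2]]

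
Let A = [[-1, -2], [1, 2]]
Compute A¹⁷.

[[-1, -2], [1, 2]]

A² = A (a projection; rank 1, trace 1), so A¹⁷ = A.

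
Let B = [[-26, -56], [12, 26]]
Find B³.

[[-104, -224], [48, 104]]

tr B = 0 and det B = -4, so the characteristic polynomial is λ² − (0)λ + (-4) with roots -2 and 2.
Eigenvectors give P = [[7, -2], [-3, 1]] with P⁻¹ = [[1, 2], [3, 7]], and B = P·diag(-2, 2)·P⁻¹.
Then B³ = P·diag(-8, 8)·P⁻¹ = [[-56, -16], [24, 8]] · [[1, 2], [3, 7]] = [[-104, -224], [48, 104]].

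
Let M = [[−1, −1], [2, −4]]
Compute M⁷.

tr M = −5 and det M = 6, so the characteristic polynomial is λ² − (−5)λ + (6) with roots −2 and −3.
Eigenvectors give P = [[1, −1], [1, −2]] with P⁻¹ = [[2, −1], [1, −1]], and M = P·diag(−2, −3)·P⁻¹.
Then M⁷ = P·diag(−128, −2187)·P⁻¹ = [[−128, 2187], [−128, 4374]] · [[2, −1], [1, −1]] = [[1931, −2059], [4118, −4246]].

[[1931, −2059], [4118, −4246]]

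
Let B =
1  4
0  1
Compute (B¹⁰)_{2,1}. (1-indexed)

0

B = I + N where N = [[0, 4], [0, 0]] is strictly upper-triangular, so N² = 0.
(I + N)¹⁰ = I + 10·N = [[1, 40], [0, 1]].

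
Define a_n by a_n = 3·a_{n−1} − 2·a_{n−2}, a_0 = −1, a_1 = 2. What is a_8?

764

With companion matrix M = [[3, −2], [1, 0]], [a_n, a_{n−1}]ᵀ = M·[a_{n−1}, a_{n−2}]ᵀ, so [a_8, a_7]ᵀ = M⁷·[a_1, a_0]ᵀ.
M⁷ = [[255, −254], [127, −126]], giving [a_8, a_7]ᵀ = [[764], [380]].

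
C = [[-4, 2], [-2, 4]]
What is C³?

[[-48, 24], [-24, 48]]

C² = [[12, 0], [0, 12]]
C³ = [[-48, 24], [-24, 48]]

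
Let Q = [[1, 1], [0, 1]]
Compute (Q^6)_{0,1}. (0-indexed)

Q = I + N where N = [[0, 1], [0, 0]] is strictly upper-triangular, so N^2 = 0.
(I + N)^6 = I + 6·N = [[1, 6], [0, 1]].

6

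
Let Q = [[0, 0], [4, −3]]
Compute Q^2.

[[0, 0], [−12, 9]]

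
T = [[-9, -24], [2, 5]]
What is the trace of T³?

tr T = -4 and det T = 3, so the characteristic polynomial is λ² − (-4)λ + (3) with roots -1 and -3.
Eigenvectors give P = [[-3, 4], [1, -1]] with P⁻¹ = [[1, 4], [1, 3]], and T = P·diag(-1, -3)·P⁻¹.
Then T³ = P·diag(-1, -27)·P⁻¹ = [[3, -108], [-1, 27]] · [[1, 4], [1, 3]] = [[-105, -312], [26, 77]].

-28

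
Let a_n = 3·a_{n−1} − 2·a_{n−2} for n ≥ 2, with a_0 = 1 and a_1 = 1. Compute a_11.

1

With companion matrix B = [[3, −2], [1, 0]], [a_n, a_{n−1}]ᵀ = B·[a_{n−1}, a_{n−2}]ᵀ, so [a_11, a_10]ᵀ = B^10·[a_1, a_0]ᵀ.
B^10 = [[2047, −2046], [1023, −1022]], giving [a_11, a_10]ᵀ = [[1], [1]].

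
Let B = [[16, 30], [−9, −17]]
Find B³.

[[46, 90], [−27, −53]]

tr B = −1 and det B = −2, so the characteristic polynomial is λ² − (−1)λ + (−2) with roots 1 and −2.
Eigenvectors give P = [[−2, 5], [1, −3]] with P⁻¹ = [[−3, −5], [−1, −2]], and B = P·diag(1, −2)·P⁻¹.
Then B³ = P·diag(1, −8)·P⁻¹ = [[−2, −40], [1, 24]] · [[−3, −5], [−1, −2]] = [[46, 90], [−27, −53]].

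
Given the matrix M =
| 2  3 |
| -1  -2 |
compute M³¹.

[[2, 3], [-1, -2]]

M² = I (check: tr M = 0 and det M = -1), so M³¹ = M since 31 is odd.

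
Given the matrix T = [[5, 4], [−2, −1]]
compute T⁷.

tr T = 4 and det T = 3, so the characteristic polynomial is λ² − (4)λ + (3) with roots 1 and 3.
Eigenvectors give P = [[−1, 2], [1, −1]] with P⁻¹ = [[1, 2], [1, 1]], and T = P·diag(1, 3)·P⁻¹.
Then T⁷ = P·diag(1, 2187)·P⁻¹ = [[−1, 4374], [1, −2187]] · [[1, 2], [1, 1]] = [[4373, 4372], [−2186, −2185]].

[[4373, 4372], [−2186, −2185]]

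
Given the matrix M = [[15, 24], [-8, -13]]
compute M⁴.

[[321, 480], [-160, -239]]

tr M = 2 and det M = -3, so the characteristic polynomial is λ² − (2)λ + (-3) with roots -1 and 3.
Eigenvectors give P = [[3, -2], [-2, 1]] with P⁻¹ = [[-1, -2], [-2, -3]], and M = P·diag(-1, 3)·P⁻¹.
Then M⁴ = P·diag(1, 81)·P⁻¹ = [[3, -162], [-2, 81]] · [[-1, -2], [-2, -3]] = [[321, 480], [-160, -239]].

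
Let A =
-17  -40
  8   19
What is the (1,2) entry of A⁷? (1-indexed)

tr A = 2 and det A = -3, so the characteristic polynomial is λ² − (2)λ + (-3) with roots -1 and 3.
Eigenvectors give P = [[-5, -2], [2, 1]] with P⁻¹ = [[-1, -2], [2, 5]], and A = P·diag(-1, 3)·P⁻¹.
Then A⁷ = P·diag(-1, 2187)·P⁻¹ = [[5, -4374], [-2, 2187]] · [[-1, -2], [2, 5]] = [[-8753, -21880], [4376, 10939]].

-21880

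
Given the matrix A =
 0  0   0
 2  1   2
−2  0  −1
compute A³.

A² = [[0, 0, 0], [−2, 1, 0], [2, 0, 1]]
A³ = [[0, 0, 0], [2, 1, 2], [−2, 0, −1]]

[[0, 0, 0], [2, 1, 2], [−2, 0, −1]]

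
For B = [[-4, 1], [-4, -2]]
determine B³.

B² = [[12, -6], [24, 0]]
B³ = [[-24, 24], [-96, 24]]

[[-24, 24], [-96, 24]]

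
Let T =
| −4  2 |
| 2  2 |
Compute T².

[[20, −4], [−4, 8]]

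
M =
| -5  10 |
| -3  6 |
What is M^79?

M² = M (a projection; rank 1, trace 1), so M^79 = M.

[[-5, 10], [-3, 6]]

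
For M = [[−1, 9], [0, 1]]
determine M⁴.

[[1, 0], [0, 1]]

M² = I (check: tr M = 0 and det M = −1), so M⁴ = I since 4 is even.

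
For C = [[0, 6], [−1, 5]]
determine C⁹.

[[−37830, 115026], [−19171, 58025]]

tr C = 5 and det C = 6, so the characteristic polynomial is λ² − (5)λ + (6) with roots 3 and 2.
Eigenvectors give P = [[2, 3], [1, 1]] with P⁻¹ = [[−1, 3], [1, −2]], and C = P·diag(3, 2)·P⁻¹.
Then C⁹ = P·diag(19683, 512)·P⁻¹ = [[39366, 1536], [19683, 512]] · [[−1, 3], [1, −2]] = [[−37830, 115026], [−19171, 58025]].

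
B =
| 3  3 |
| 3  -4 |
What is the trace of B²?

43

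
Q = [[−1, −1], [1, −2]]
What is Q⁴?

[[−9, 9], [−9, 0]]

Q² = [[0, 3], [−3, 3]]
Q³ = [[3, −6], [6, −3]]
Q⁴ = [[−9, 9], [−9, 0]]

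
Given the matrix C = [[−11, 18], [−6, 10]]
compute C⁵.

[[−131, 198], [−66, 100]]

tr C = −1 and det C = −2, so the characteristic polynomial is λ² − (−1)λ + (−2) with roots 1 and −2.
Eigenvectors give P = [[3, −2], [2, −1]] with P⁻¹ = [[−1, 2], [−2, 3]], and C = P·diag(1, −2)·P⁻¹.
Then C⁵ = P·diag(1, −32)·P⁻¹ = [[3, 64], [2, 32]] · [[−1, 2], [−2, 3]] = [[−131, 198], [−66, 100]].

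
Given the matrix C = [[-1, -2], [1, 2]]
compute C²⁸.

[[-1, -2], [1, 2]]

C² = C (a projection; rank 1, trace 1), so C²⁸ = C.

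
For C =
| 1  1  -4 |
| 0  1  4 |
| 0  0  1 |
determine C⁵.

C = I + N where N = [[0, 1, -4], [0, 0, 4], [0, 0, 0]] is strictly upper-triangular, so N³ = 0.
(I + N)⁵ = I + 5·N + 10·N² = [[1, 5, 20], [0, 1, 20], [0, 0, 1]].

[[1, 5, 20], [0, 1, 20], [0, 0, 1]]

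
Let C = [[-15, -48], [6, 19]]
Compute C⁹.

tr C = 4 and det C = 3, so the characteristic polynomial is λ² − (4)λ + (3) with roots 3 and 1.
Eigenvectors give P = [[-8, -3], [3, 1]] with P⁻¹ = [[1, 3], [-3, -8]], and C = P·diag(3, 1)·P⁻¹.
Then C⁹ = P·diag(19683, 1)·P⁻¹ = [[-157464, -3], [59049, 1]] · [[1, 3], [-3, -8]] = [[-157455, -472368], [59046, 177139]].

[[-157455, -472368], [59046, 177139]]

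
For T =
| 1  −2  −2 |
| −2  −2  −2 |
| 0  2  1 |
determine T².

[[5, −2, 0], [2, 4, 6], [−4, −2, −3]]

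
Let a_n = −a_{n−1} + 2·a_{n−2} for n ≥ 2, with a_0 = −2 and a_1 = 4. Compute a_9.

1024

With companion matrix C = [[−1, 2], [1, 0]], [a_n, a_{n−1}]ᵀ = C·[a_{n−1}, a_{n−2}]ᵀ, so [a_9, a_8]ᵀ = C⁸·[a_1, a_0]ᵀ.
C⁸ = [[171, −170], [−85, 86]], giving [a_9, a_8]ᵀ = [[1024], [−512]].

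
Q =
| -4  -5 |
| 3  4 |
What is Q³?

[[-4, -5], [3, 4]]

Q² = I (check: tr Q = 0 and det Q = -1), so Q³ = Q since 3 is odd.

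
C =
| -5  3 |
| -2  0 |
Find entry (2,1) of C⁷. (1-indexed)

-4118

tr C = -5 and det C = 6, so the characteristic polynomial is λ² − (-5)λ + (6) with roots -3 and -2.
Eigenvectors give P = [[3, 1], [2, 1]] with P⁻¹ = [[1, -1], [-2, 3]], and C = P·diag(-3, -2)·P⁻¹.
Then C⁷ = P·diag(-2187, -128)·P⁻¹ = [[-6561, -128], [-4374, -128]] · [[1, -1], [-2, 3]] = [[-6305, 6177], [-4118, 3990]].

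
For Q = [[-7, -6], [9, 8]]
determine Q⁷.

tr Q = 1 and det Q = -2, so the characteristic polynomial is λ² − (1)λ + (-2) with roots -1 and 2.
Eigenvectors give P = [[-1, -2], [1, 3]] with P⁻¹ = [[-3, -2], [1, 1]], and Q = P·diag(-1, 2)·P⁻¹.
Then Q⁷ = P·diag(-1, 128)·P⁻¹ = [[1, -256], [-1, 384]] · [[-3, -2], [1, 1]] = [[-259, -258], [387, 386]].

[[-259, -258], [387, 386]]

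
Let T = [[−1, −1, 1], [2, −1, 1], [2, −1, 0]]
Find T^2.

[[1, 1, −2], [−2, −2, 1], [−4, −1, 1]]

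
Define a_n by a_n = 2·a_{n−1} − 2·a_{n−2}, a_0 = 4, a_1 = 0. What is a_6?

32

With companion matrix B = [[2, −2], [1, 0]], [a_n, a_{n−1}]ᵀ = B·[a_{n−1}, a_{n−2}]ᵀ, so [a_6, a_5]ᵀ = B⁵·[a_1, a_0]ᵀ.
B⁵ = [[−8, 8], [−4, 0]], giving [a_6, a_5]ᵀ = [[32], [0]].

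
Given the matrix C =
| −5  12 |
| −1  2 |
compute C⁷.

tr C = −3 and det C = 2, so the characteristic polynomial is λ² − (−3)λ + (2) with roots −1 and −2.
Eigenvectors give P = [[3, −4], [1, −1]] with P⁻¹ = [[−1, 4], [−1, 3]], and C = P·diag(−1, −2)·P⁻¹.
Then C⁷ = P·diag(−1, −128)·P⁻¹ = [[−3, 512], [−1, 128]] · [[−1, 4], [−1, 3]] = [[−509, 1524], [−127, 380]].

[[−509, 1524], [−127, 380]]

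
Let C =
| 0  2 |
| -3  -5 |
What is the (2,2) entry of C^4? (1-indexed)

211

tr C = -5 and det C = 6, so the characteristic polynomial is λ² − (-5)λ + (6) with roots -2 and -3.
Eigenvectors give P = [[1, -2], [-1, 3]] with P⁻¹ = [[3, 2], [1, 1]], and C = P·diag(-2, -3)·P⁻¹.
Then C^4 = P·diag(16, 81)·P⁻¹ = [[16, -162], [-16, 243]] · [[3, 2], [1, 1]] = [[-114, -130], [195, 211]].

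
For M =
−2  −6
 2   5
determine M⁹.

[[−1532, −3066], [1022, 2045]]

tr M = 3 and det M = 2, so the characteristic polynomial is λ² − (3)λ + (2) with roots 2 and 1.
Eigenvectors give P = [[−3, −2], [2, 1]] with P⁻¹ = [[1, 2], [−2, −3]], and M = P·diag(2, 1)·P⁻¹.
Then M⁹ = P·diag(512, 1)·P⁻¹ = [[−1536, −2], [1024, 1]] · [[1, 2], [−2, −3]] = [[−1532, −3066], [1022, 2045]].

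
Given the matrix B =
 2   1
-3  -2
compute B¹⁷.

B² = I (check: tr B = 0 and det B = -1), so B¹⁷ = B since 17 is odd.

[[2, 1], [-3, -2]]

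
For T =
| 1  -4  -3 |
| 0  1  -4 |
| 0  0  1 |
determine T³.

[[1, -12, 39], [0, 1, -12], [0, 0, 1]]

T = I + N where N = [[0, -4, -3], [0, 0, -4], [0, 0, 0]] is strictly upper-triangular, so N³ = 0.
(I + N)³ = I + 3·N + 3·N² = [[1, -12, 39], [0, 1, -12], [0, 0, 1]].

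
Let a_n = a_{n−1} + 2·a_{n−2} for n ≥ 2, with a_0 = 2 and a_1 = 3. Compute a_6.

With companion matrix A = [[1, 2], [1, 0]], [a_n, a_{n−1}]ᵀ = A·[a_{n−1}, a_{n−2}]ᵀ, so [a_6, a_5]ᵀ = A^5·[a_1, a_0]ᵀ.
A^5 = [[21, 22], [11, 10]], giving [a_6, a_5]ᵀ = [[107], [53]].

107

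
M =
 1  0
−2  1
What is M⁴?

M = I + N where N = [[0, 0], [−2, 0]] is strictly lower-triangular, so N² = 0.
(I + N)⁴ = I + 4·N = [[1, 0], [−8, 1]].

[[1, 0], [−8, 1]]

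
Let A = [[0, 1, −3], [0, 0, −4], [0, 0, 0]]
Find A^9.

[[0, 0, 0], [0, 0, 0], [0, 0, 0]]

A is strictly triangular, hence nilpotent: A^3 = 0, so A^9 = 0.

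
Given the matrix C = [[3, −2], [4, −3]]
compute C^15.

C² = I (check: tr C = 0 and det C = −1), so C^15 = C since 15 is odd.

[[3, −2], [4, −3]]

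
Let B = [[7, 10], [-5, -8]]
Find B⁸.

[[-6049, -12610], [6305, 12866]]

tr B = -1 and det B = -6, so the characteristic polynomial is λ² − (-1)λ + (-6) with roots -3 and 2.
Eigenvectors give P = [[-1, -2], [1, 1]] with P⁻¹ = [[1, 2], [-1, -1]], and B = P·diag(-3, 2)·P⁻¹.
Then B⁸ = P·diag(6561, 256)·P⁻¹ = [[-6561, -512], [6561, 256]] · [[1, 2], [-1, -1]] = [[-6049, -12610], [6305, 12866]].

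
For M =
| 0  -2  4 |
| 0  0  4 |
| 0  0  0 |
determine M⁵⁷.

M is strictly triangular, hence nilpotent: M³ = 0, so M⁵⁷ = 0.

[[0, 0, 0], [0, 0, 0], [0, 0, 0]]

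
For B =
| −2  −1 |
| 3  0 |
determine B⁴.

B² = [[1, 2], [−6, −3]]
B³ = [[4, −1], [3, 6]]
B⁴ = [[−11, −4], [12, −3]]

[[−11, −4], [12, −3]]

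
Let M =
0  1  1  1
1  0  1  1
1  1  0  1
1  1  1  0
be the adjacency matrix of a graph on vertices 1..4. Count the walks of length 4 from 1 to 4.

The number of length-4 walks from vertex 1 to vertex 4 is entry (1,4) of M⁴, where M is the adjacency matrix.
M² = [[3, 2, 2, 2], [2, 3, 2, 2], [2, 2, 3, 2], [2, 2, 2, 3]]
M³ = [[6, 7, 7, 7], [7, 6, 7, 7], [7, 7, 6, 7], [7, 7, 7, 6]]
M⁴ = [[21, 20, 20, 20], [20, 21, 20, 20], [20, 20, 21, 20], [20, 20, 20, 21]]

20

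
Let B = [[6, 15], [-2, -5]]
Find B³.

[[6, 15], [-2, -5]]

B² = B (a projection; rank 1, trace 1), so B³ = B.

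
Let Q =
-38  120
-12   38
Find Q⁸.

[[256, 0], [0, 256]]

tr Q = 0 and det Q = -4, so the characteristic polynomial is λ² − (0)λ + (-4) with roots 2 and -2.
Eigenvectors give P = [[3, 10], [1, 3]] with P⁻¹ = [[-3, 10], [1, -3]], and Q = P·diag(2, -2)·P⁻¹.
Then Q⁸ = P·diag(256, 256)·P⁻¹ = [[768, 2560], [256, 768]] · [[-3, 10], [1, -3]] = [[256, 0], [0, 256]].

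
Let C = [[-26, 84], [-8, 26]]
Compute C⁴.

tr C = 0 and det C = -4, so the characteristic polynomial is λ² − (0)λ + (-4) with roots -2 and 2.
Eigenvectors give P = [[7, 3], [2, 1]] with P⁻¹ = [[1, -3], [-2, 7]], and C = P·diag(-2, 2)·P⁻¹.
Then C⁴ = P·diag(16, 16)·P⁻¹ = [[112, 48], [32, 16]] · [[1, -3], [-2, 7]] = [[16, 0], [0, 16]].

[[16, 0], [0, 16]]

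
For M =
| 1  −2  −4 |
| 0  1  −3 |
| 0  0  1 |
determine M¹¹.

M = I + N where N = [[0, −2, −4], [0, 0, −3], [0, 0, 0]] is strictly upper-triangular, so N³ = 0.
(I + N)¹¹ = I + 11·N + 55·N² = [[1, −22, 286], [0, 1, −33], [0, 0, 1]].

[[1, −22, 286], [0, 1, −33], [0, 0, 1]]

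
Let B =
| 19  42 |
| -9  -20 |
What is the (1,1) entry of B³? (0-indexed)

-62

tr B = -1 and det B = -2, so the characteristic polynomial is λ² − (-1)λ + (-2) with roots 1 and -2.
Eigenvectors give P = [[7, -2], [-3, 1]] with P⁻¹ = [[1, 2], [3, 7]], and B = P·diag(1, -2)·P⁻¹.
Then B³ = P·diag(1, -8)·P⁻¹ = [[7, 16], [-3, -8]] · [[1, 2], [3, 7]] = [[55, 126], [-27, -62]].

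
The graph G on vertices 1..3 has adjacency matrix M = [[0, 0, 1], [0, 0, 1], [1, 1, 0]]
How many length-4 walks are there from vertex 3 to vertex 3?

The number of length-4 walks from vertex 3 to vertex 3 is entry (3,3) of M^4, where M is the adjacency matrix.
M^2 = [[1, 1, 0], [1, 1, 0], [0, 0, 2]]
M^3 = [[0, 0, 2], [0, 0, 2], [2, 2, 0]]
M^4 = [[2, 2, 0], [2, 2, 0], [0, 0, 4]]

4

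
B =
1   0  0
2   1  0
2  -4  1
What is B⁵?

[[1, 0, 0], [10, 1, 0], [-70, -20, 1]]

B = I + N where N = [[0, 0, 0], [2, 0, 0], [2, -4, 0]] is strictly lower-triangular, so N³ = 0.
(I + N)⁵ = I + 5·N + 10·N² = [[1, 0, 0], [10, 1, 0], [-70, -20, 1]].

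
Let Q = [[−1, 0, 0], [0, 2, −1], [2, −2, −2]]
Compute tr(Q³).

−1

Q² = [[1, 0, 0], [−2, 6, 0], [−6, 0, 6]]
Q³ = [[−1, 0, 0], [2, 12, −6], [18, −12, −12]]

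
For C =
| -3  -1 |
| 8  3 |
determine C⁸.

C² = I (check: tr C = 0 and det C = -1), so C⁸ = I since 8 is even.

[[1, 0], [0, 1]]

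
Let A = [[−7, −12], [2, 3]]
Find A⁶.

[[2185, 4368], [−728, −1455]]

tr A = −4 and det A = 3, so the characteristic polynomial is λ² − (−4)λ + (3) with roots −3 and −1.
Eigenvectors give P = [[3, −2], [−1, 1]] with P⁻¹ = [[1, 2], [1, 3]], and A = P·diag(−3, −1)·P⁻¹.
Then A⁶ = P·diag(729, 1)·P⁻¹ = [[2187, −2], [−729, 1]] · [[1, 2], [1, 3]] = [[2185, 4368], [−728, −1455]].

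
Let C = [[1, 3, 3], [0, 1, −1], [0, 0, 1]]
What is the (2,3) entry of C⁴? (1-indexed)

−4

C = I + N where N = [[0, 3, 3], [0, 0, −1], [0, 0, 0]] is strictly upper-triangular, so N³ = 0.
(I + N)⁴ = I + 4·N + 6·N² = [[1, 12, −6], [0, 1, −4], [0, 0, 1]].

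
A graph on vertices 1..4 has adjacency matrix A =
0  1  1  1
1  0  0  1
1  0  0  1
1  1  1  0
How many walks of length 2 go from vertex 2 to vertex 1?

The number of length-2 walks from vertex 2 to vertex 1 is entry (2,1) of A², where A is the adjacency matrix.
A² = [[3, 1, 1, 2], [1, 2, 2, 1], [1, 2, 2, 1], [2, 1, 1, 3]]

1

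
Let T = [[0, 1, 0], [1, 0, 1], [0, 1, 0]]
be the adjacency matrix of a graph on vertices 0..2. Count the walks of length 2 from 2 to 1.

The number of length-2 walks from vertex 2 to vertex 1 is entry (2,1) of T², where T is the adjacency matrix.
T² = [[1, 0, 1], [0, 2, 0], [1, 0, 1]]

0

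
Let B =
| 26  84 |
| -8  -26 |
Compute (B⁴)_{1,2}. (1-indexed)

0

tr B = 0 and det B = -4, so the characteristic polynomial is λ² − (0)λ + (-4) with roots 2 and -2.
Eigenvectors give P = [[7, 3], [-2, -1]] with P⁻¹ = [[1, 3], [-2, -7]], and B = P·diag(2, -2)·P⁻¹.
Then B⁴ = P·diag(16, 16)·P⁻¹ = [[112, 48], [-32, -16]] · [[1, 3], [-2, -7]] = [[16, 0], [0, 16]].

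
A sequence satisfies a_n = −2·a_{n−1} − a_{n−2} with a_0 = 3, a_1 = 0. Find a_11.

30

With companion matrix C = [[−2, −1], [1, 0]], [a_n, a_{n−1}]ᵀ = C·[a_{n−1}, a_{n−2}]ᵀ, so [a_11, a_10]ᵀ = C^10·[a_1, a_0]ᵀ.
C^10 = [[11, 10], [−10, −9]], giving [a_11, a_10]ᵀ = [[30], [−27]].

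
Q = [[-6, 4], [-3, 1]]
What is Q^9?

tr Q = -5 and det Q = 6, so the characteristic polynomial is λ² − (-5)λ + (6) with roots -2 and -3.
Eigenvectors give P = [[1, 4], [1, 3]] with P⁻¹ = [[-3, 4], [1, -1]], and Q = P·diag(-2, -3)·P⁻¹.
Then Q^9 = P·diag(-512, -19683)·P⁻¹ = [[-512, -78732], [-512, -59049]] · [[-3, 4], [1, -1]] = [[-77196, 76684], [-57513, 57001]].

[[-77196, 76684], [-57513, 57001]]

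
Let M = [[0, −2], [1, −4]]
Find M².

[[−2, 8], [−4, 14]]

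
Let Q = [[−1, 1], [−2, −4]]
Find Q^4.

[[−49, −65], [130, 146]]

tr Q = −5 and det Q = 6, so the characteristic polynomial is λ² − (−5)λ + (6) with roots −3 and −2.
Eigenvectors give P = [[−1, −1], [2, 1]] with P⁻¹ = [[1, 1], [−2, −1]], and Q = P·diag(−3, −2)·P⁻¹.
Then Q^4 = P·diag(81, 16)·P⁻¹ = [[−81, −16], [162, 16]] · [[1, 1], [−2, −1]] = [[−49, −65], [130, 146]].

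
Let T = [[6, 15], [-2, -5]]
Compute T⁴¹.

T² = T (a projection; rank 1, trace 1), so T⁴¹ = T.

[[6, 15], [-2, -5]]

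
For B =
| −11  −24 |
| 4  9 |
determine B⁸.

[[19681, 39360], [−6560, −13119]]

tr B = −2 and det B = −3, so the characteristic polynomial is λ² − (−2)λ + (−3) with roots −3 and 1.
Eigenvectors give P = [[3, −2], [−1, 1]] with P⁻¹ = [[1, 2], [1, 3]], and B = P·diag(−3, 1)·P⁻¹.
Then B⁸ = P·diag(6561, 1)·P⁻¹ = [[19683, −2], [−6561, 1]] · [[1, 2], [1, 3]] = [[19681, 39360], [−6560, −13119]].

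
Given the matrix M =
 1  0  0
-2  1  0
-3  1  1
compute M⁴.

M = I + N where N = [[0, 0, 0], [-2, 0, 0], [-3, 1, 0]] is strictly lower-triangular, so N³ = 0.
(I + N)⁴ = I + 4·N + 6·N² = [[1, 0, 0], [-8, 1, 0], [-24, 4, 1]].

[[1, 0, 0], [-8, 1, 0], [-24, 4, 1]]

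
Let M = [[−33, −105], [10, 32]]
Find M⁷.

tr M = −1 and det M = −6, so the characteristic polynomial is λ² − (−1)λ + (−6) with roots −3 and 2.
Eigenvectors give P = [[7, −3], [−2, 1]] with P⁻¹ = [[1, 3], [2, 7]], and M = P·diag(−3, 2)·P⁻¹.
Then M⁷ = P·diag(−2187, 128)·P⁻¹ = [[−15309, −384], [4374, 128]] · [[1, 3], [2, 7]] = [[−16077, −48615], [4630, 14018]].

[[−16077, −48615], [4630, 14018]]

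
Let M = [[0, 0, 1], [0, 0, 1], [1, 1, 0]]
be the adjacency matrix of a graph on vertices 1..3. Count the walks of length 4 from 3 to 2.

The number of length-4 walks from vertex 3 to vertex 2 is entry (3,2) of M⁴, where M is the adjacency matrix.
M² = [[1, 1, 0], [1, 1, 0], [0, 0, 2]]
M³ = [[0, 0, 2], [0, 0, 2], [2, 2, 0]]
M⁴ = [[2, 2, 0], [2, 2, 0], [0, 0, 4]]

0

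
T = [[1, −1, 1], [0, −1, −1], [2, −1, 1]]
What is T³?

[[9, −5, 7], [−2, 0, −4], [12, −6, 10]]

T² = [[3, −1, 3], [−2, 2, 0], [4, −2, 4]]
T³ = [[9, −5, 7], [−2, 0, −4], [12, −6, 10]]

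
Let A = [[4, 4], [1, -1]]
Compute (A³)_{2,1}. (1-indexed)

17

A² = [[20, 12], [3, 5]]
A³ = [[92, 68], [17, 7]]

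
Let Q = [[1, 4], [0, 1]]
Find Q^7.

Q = I + N where N = [[0, 4], [0, 0]] is strictly upper-triangular, so N^2 = 0.
(I + N)^7 = I + 7·N = [[1, 28], [0, 1]].

[[1, 28], [0, 1]]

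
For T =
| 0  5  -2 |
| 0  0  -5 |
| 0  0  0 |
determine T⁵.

T is strictly triangular, hence nilpotent: T³ = 0, so T⁵ = 0.

[[0, 0, 0], [0, 0, 0], [0, 0, 0]]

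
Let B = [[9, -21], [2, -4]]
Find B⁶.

[[4719, -13965], [1330, -3926]]

tr B = 5 and det B = 6, so the characteristic polynomial is λ² − (5)λ + (6) with roots 3 and 2.
Eigenvectors give P = [[7, 3], [2, 1]] with P⁻¹ = [[1, -3], [-2, 7]], and B = P·diag(3, 2)·P⁻¹.
Then B⁶ = P·diag(729, 64)·P⁻¹ = [[5103, 192], [1458, 64]] · [[1, -3], [-2, 7]] = [[4719, -13965], [1330, -3926]].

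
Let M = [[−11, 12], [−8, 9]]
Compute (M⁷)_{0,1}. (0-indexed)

6564

tr M = −2 and det M = −3, so the characteristic polynomial is λ² − (−2)λ + (−3) with roots 1 and −3.
Eigenvectors give P = [[1, 3], [1, 2]] with P⁻¹ = [[−2, 3], [1, −1]], and M = P·diag(1, −3)·P⁻¹.
Then M⁷ = P·diag(1, −2187)·P⁻¹ = [[1, −6561], [1, −4374]] · [[−2, 3], [1, −1]] = [[−6563, 6564], [−4376, 4377]].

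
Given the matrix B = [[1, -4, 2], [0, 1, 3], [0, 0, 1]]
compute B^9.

B = I + N where N = [[0, -4, 2], [0, 0, 3], [0, 0, 0]] is strictly upper-triangular, so N^3 = 0.
(I + N)^9 = I + 9·N + 36·N^2 = [[1, -36, -414], [0, 1, 27], [0, 0, 1]].

[[1, -36, -414], [0, 1, 27], [0, 0, 1]]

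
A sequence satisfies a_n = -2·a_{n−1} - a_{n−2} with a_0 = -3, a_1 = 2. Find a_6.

With companion matrix B = [[-2, -1], [1, 0]], [a_n, a_{n−1}]ᵀ = B·[a_{n−1}, a_{n−2}]ᵀ, so [a_6, a_5]ᵀ = B⁵·[a_1, a_0]ᵀ.
B⁵ = [[-6, -5], [5, 4]], giving [a_6, a_5]ᵀ = [[3], [-2]].

3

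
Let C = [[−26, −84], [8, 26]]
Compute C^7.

tr C = 0 and det C = −4, so the characteristic polynomial is λ² − (0)λ + (−4) with roots 2 and −2.
Eigenvectors give P = [[−3, 7], [1, −2]] with P⁻¹ = [[2, 7], [1, 3]], and C = P·diag(2, −2)·P⁻¹.
Then C^7 = P·diag(128, −128)·P⁻¹ = [[−384, −896], [128, 256]] · [[2, 7], [1, 3]] = [[−1664, −5376], [512, 1664]].

[[−1664, −5376], [512, 1664]]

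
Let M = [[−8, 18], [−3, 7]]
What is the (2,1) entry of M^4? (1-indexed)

tr M = −1 and det M = −2, so the characteristic polynomial is λ² − (−1)λ + (−2) with roots −2 and 1.
Eigenvectors give P = [[−3, −2], [−1, −1]] with P⁻¹ = [[−1, 2], [1, −3]], and M = P·diag(−2, 1)·P⁻¹.
Then M^4 = P·diag(16, 1)·P⁻¹ = [[−48, −2], [−16, −1]] · [[−1, 2], [1, −3]] = [[46, −90], [15, −29]].

15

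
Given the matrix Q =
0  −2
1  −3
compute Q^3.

[[6, −14], [7, −15]]

tr Q = −3 and det Q = 2, so the characteristic polynomial is λ² − (−3)λ + (2) with roots −2 and −1.
Eigenvectors give P = [[1, 2], [1, 1]] with P⁻¹ = [[−1, 2], [1, −1]], and Q = P·diag(−2, −1)·P⁻¹.
Then Q^3 = P·diag(−8, −1)·P⁻¹ = [[−8, −2], [−8, −1]] · [[−1, 2], [1, −1]] = [[6, −14], [7, −15]].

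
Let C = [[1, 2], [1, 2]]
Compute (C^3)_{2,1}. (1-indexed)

C^2 = [[3, 6], [3, 6]]
C^3 = [[9, 18], [9, 18]]

9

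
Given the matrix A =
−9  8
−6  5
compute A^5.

tr A = −4 and det A = 3, so the characteristic polynomial is λ² − (−4)λ + (3) with roots −3 and −1.
Eigenvectors give P = [[4, 1], [3, 1]] with P⁻¹ = [[1, −1], [−3, 4]], and A = P·diag(−3, −1)·P⁻¹.
Then A^5 = P·diag(−243, −1)·P⁻¹ = [[−972, −1], [−729, −1]] · [[1, −1], [−3, 4]] = [[−969, 968], [−726, 725]].

[[−969, 968], [−726, 725]]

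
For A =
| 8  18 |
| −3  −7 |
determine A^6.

tr A = 1 and det A = −2, so the characteristic polynomial is λ² − (1)λ + (−2) with roots −1 and 2.
Eigenvectors give P = [[−2, −3], [1, 1]] with P⁻¹ = [[1, 3], [−1, −2]], and A = P·diag(−1, 2)·P⁻¹.
Then A^6 = P·diag(1, 64)·P⁻¹ = [[−2, −192], [1, 64]] · [[1, 3], [−1, −2]] = [[190, 378], [−63, −125]].

[[190, 378], [−63, −125]]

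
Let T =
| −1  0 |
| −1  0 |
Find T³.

T² = [[1, 0], [1, 0]]
T³ = [[−1, 0], [−1, 0]]

[[−1, 0], [−1, 0]]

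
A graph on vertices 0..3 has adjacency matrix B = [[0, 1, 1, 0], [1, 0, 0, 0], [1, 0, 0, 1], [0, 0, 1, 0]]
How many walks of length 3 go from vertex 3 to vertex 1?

1

The number of length-3 walks from vertex 3 to vertex 1 is entry (3,1) of B³, where B is the adjacency matrix.
B² = [[2, 0, 0, 1], [0, 1, 1, 0], [0, 1, 2, 0], [1, 0, 0, 1]]
B³ = [[0, 2, 3, 0], [2, 0, 0, 1], [3, 0, 0, 2], [0, 1, 2, 0]]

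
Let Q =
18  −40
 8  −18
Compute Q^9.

[[4608, −10240], [2048, −4608]]

tr Q = 0 and det Q = −4, so the characteristic polynomial is λ² − (0)λ + (−4) with roots −2 and 2.
Eigenvectors give P = [[−2, 5], [−1, 2]] with P⁻¹ = [[2, −5], [1, −2]], and Q = P·diag(−2, 2)·P⁻¹.
Then Q^9 = P·diag(−512, 512)·P⁻¹ = [[1024, 2560], [512, 1024]] · [[2, −5], [1, −2]] = [[4608, −10240], [2048, −4608]].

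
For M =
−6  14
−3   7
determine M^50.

M² = M (a projection; rank 1, trace 1), so M^50 = M.

[[−6, 14], [−3, 7]]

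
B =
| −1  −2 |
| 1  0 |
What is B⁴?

B² = [[−1, 2], [−1, −2]]
B³ = [[3, 2], [−1, 2]]
B⁴ = [[−1, −6], [3, 2]]

[[−1, −6], [3, 2]]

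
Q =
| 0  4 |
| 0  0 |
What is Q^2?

Q is strictly triangular, hence nilpotent: Q^2 = 0, so Q^2 = 0.

[[0, 0], [0, 0]]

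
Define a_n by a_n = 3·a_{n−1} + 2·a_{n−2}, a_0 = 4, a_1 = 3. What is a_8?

With companion matrix Q = [[3, 2], [1, 0]], [a_n, a_{n−1}]ᵀ = Q·[a_{n−1}, a_{n−2}]ᵀ, so [a_8, a_7]ᵀ = Q⁷·[a_1, a_0]ᵀ.
Q⁷ = [[6279, 3526], [1763, 990]], giving [a_8, a_7]ᵀ = [[32941], [9249]].

32941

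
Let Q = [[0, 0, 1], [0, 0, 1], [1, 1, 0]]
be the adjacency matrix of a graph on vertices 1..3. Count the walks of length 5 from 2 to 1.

The number of length-5 walks from vertex 2 to vertex 1 is entry (2,1) of Q⁵, where Q is the adjacency matrix.
Q² = [[1, 1, 0], [1, 1, 0], [0, 0, 2]]
Q³ = [[0, 0, 2], [0, 0, 2], [2, 2, 0]]
Q⁴ = [[2, 2, 0], [2, 2, 0], [0, 0, 4]]
Q⁵ = [[0, 0, 4], [0, 0, 4], [4, 4, 0]]

0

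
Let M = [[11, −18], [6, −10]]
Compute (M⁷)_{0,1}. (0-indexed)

−774

tr M = 1 and det M = −2, so the characteristic polynomial is λ² − (1)λ + (−2) with roots −1 and 2.
Eigenvectors give P = [[−3, 2], [−2, 1]] with P⁻¹ = [[1, −2], [2, −3]], and M = P·diag(−1, 2)·P⁻¹.
Then M⁷ = P·diag(−1, 128)·P⁻¹ = [[3, 256], [2, 128]] · [[1, −2], [2, −3]] = [[515, −774], [258, −388]].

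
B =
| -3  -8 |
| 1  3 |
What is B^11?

[[-3, -8], [1, 3]]

B² = I (check: tr B = 0 and det B = -1), so B^11 = B since 11 is odd.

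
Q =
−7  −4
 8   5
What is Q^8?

tr Q = −2 and det Q = −3, so the characteristic polynomial is λ² − (−2)λ + (−3) with roots 1 and −3.
Eigenvectors give P = [[−1, −1], [2, 1]] with P⁻¹ = [[1, 1], [−2, −1]], and Q = P·diag(1, −3)·P⁻¹.
Then Q^8 = P·diag(1, 6561)·P⁻¹ = [[−1, −6561], [2, 6561]] · [[1, 1], [−2, −1]] = [[13121, 6560], [−13120, −6559]].

[[13121, 6560], [−13120, −6559]]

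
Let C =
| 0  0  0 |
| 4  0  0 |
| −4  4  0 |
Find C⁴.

C is strictly triangular, hence nilpotent: C³ = 0, so C⁴ = 0.

[[0, 0, 0], [0, 0, 0], [0, 0, 0]]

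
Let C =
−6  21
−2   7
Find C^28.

C² = C (a projection; rank 1, trace 1), so C^28 = C.

[[−6, 21], [−2, 7]]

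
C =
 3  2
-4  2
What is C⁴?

[[-199, -30], [60, -184]]

C² = [[1, 10], [-20, -4]]
C³ = [[-37, 22], [-44, -48]]
C⁴ = [[-199, -30], [60, -184]]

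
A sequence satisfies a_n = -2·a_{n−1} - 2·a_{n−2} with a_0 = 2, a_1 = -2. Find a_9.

With companion matrix B = [[-2, -2], [1, 0]], [a_n, a_{n−1}]ᵀ = B·[a_{n−1}, a_{n−2}]ᵀ, so [a_9, a_8]ᵀ = B⁸·[a_1, a_0]ᵀ.
B⁸ = [[16, 0], [0, 16]], giving [a_9, a_8]ᵀ = [[-32], [32]].

-32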